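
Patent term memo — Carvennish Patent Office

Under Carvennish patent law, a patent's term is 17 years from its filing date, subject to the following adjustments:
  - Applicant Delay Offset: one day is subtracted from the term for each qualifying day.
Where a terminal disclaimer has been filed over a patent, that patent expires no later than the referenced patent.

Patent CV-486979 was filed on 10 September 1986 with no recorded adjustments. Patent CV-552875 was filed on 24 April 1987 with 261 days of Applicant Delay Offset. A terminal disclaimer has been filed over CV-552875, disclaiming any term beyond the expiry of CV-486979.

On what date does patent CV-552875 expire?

Natural term of CV-552875:
  Base: filing + 17 years → 24 April 2004.
  Applicant Delay Offset: −261 days → 7 August 2003.
Expiry of referenced patent CV-486979:
  Base: filing + 17 years → 10 September 2003.
Terminal disclaimer: CV-552875 expires on the earlier of 7 August 2003 and 10 September 2003.

August 7, 2003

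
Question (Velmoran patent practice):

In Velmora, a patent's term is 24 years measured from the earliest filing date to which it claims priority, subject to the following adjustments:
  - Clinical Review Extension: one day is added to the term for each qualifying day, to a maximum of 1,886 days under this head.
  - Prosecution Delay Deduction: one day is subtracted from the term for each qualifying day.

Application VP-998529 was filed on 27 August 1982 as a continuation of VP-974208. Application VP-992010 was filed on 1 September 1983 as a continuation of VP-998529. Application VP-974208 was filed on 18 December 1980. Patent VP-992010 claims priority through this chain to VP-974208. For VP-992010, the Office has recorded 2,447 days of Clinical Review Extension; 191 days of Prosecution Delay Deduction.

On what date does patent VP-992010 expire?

Earliest priority filing: 18 December 1980.
Base term: 18 December 1980 + 24 years → 18 December 2004.
Clinical Review Extension: 2447 days claimed exceeds the 1886-day cap, so +1886 days → 16 February 2010.
Prosecution Delay Deduction: −191 days → 9 August 2009.

2009-08-09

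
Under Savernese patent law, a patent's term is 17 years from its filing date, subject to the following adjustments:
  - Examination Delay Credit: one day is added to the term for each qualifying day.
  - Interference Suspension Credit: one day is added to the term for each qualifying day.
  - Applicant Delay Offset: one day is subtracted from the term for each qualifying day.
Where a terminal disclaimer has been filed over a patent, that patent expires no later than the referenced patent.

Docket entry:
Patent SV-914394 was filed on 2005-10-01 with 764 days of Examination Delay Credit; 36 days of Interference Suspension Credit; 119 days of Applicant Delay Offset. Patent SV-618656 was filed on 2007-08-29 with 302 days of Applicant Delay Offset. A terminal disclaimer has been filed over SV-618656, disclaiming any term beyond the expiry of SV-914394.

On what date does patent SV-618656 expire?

Natural term of SV-618656:
  Base: filing + 17 years → 29 August 2024.
  Applicant Delay Offset: −302 days → 1 November 2023.
Expiry of referenced patent SV-914394:
  Base: filing + 17 years → 1 October 2022.
  Examination Delay Credit: +764 days → 3 November 2024.
  Interference Suspension Credit: +36 days → 9 December 2024.
  Applicant Delay Offset: −119 days → 12 August 2024.
Terminal disclaimer: SV-618656 expires on the earlier of 1 November 2023 and 12 August 2024.

November 1, 2023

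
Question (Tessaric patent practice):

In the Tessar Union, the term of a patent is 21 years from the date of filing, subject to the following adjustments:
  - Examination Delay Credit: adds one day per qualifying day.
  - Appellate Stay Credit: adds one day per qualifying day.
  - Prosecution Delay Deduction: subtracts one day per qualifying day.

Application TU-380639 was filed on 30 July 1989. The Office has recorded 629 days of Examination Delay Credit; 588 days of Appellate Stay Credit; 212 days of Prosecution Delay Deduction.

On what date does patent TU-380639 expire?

Base term: filing date + 21 years → 30 July 2010.
Examination Delay Credit: +629 days → 19 April 2012.
Appellate Stay Credit: +588 days → 28 November 2013.
Prosecution Delay Deduction: −212 days → 30 April 2013.

2013-04-30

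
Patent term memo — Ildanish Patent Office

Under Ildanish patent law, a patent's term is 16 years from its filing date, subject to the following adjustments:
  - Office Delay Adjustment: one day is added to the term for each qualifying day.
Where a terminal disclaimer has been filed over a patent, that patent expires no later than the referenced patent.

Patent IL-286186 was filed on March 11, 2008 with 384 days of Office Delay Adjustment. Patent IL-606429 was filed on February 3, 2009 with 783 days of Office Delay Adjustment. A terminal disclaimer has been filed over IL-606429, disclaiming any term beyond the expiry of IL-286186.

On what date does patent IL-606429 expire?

March 30, 2025

Natural term of IL-606429:
  Base: filing + 16 years → 3 February 2025.
  Office Delay Adjustment: +783 days → 28 March 2027.
Expiry of referenced patent IL-286186:
  Base: filing + 16 years → 11 March 2024.
  Office Delay Adjustment: +384 days → 30 March 2025.
Terminal disclaimer: IL-606429 expires on the earlier of 28 March 2027 and 30 March 2025.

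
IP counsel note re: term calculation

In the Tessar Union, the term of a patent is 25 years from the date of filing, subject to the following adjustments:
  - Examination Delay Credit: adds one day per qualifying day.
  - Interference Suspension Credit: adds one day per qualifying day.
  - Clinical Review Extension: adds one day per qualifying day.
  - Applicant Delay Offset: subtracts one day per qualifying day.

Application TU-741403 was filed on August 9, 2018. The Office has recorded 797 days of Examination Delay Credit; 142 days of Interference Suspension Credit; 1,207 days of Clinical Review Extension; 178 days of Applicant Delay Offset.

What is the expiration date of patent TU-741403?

2048-12-28

Base term: filing date + 25 years → 9 August 2043.
Examination Delay Credit: +797 days → 14 October 2045.
Interference Suspension Credit: +142 days → 5 March 2046.
Clinical Review Extension: +1207 days → 24 June 2049.
Applicant Delay Offset: −178 days → 28 December 2048.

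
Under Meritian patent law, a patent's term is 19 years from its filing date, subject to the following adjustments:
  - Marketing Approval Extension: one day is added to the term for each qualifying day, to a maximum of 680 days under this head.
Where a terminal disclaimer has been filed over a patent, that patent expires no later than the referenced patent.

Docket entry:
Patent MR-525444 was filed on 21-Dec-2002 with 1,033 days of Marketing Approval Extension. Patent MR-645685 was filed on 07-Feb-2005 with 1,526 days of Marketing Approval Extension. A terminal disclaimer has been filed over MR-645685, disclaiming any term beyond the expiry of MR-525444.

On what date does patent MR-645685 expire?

Natural term of MR-645685:
  Base: filing + 19 years → 7 February 2024.
  Marketing Approval Extension: 1526 days claimed exceeds the 680-day cap, so +680 days → 18 December 2025.
Expiry of referenced patent MR-525444:
  Base: filing + 19 years → 21 December 2021.
  Marketing Approval Extension: 1033 days claimed exceeds the 680-day cap, so +680 days → 1 November 2023.
Terminal disclaimer: MR-645685 expires on the earlier of 18 December 2025 and 1 November 2023.

November 1, 2023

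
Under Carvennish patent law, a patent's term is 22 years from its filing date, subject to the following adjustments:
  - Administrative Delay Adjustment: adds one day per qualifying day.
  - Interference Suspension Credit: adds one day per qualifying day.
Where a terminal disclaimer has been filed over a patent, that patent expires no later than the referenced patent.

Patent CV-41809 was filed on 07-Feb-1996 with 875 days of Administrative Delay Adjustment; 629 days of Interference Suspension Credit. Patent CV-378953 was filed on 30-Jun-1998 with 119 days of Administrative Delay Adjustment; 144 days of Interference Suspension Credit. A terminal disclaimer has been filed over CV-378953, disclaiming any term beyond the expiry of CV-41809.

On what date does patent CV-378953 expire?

Natural term of CV-378953:
  Base: filing + 22 years → 30 June 2020.
  Administrative Delay Adjustment: +119 days → 27 October 2020.
  Interference Suspension Credit: +144 days → 20 March 2021.
Expiry of referenced patent CV-41809:
  Base: filing + 22 years → 7 February 2018.
  Administrative Delay Adjustment: +875 days → 1 July 2020.
  Interference Suspension Credit: +629 days → 22 March 2022.
Terminal disclaimer: CV-378953 expires on the earlier of 20 March 2021 and 22 March 2022.

March 20, 2021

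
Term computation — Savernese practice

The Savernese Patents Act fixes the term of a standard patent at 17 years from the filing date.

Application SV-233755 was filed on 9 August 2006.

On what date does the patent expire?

Filing date + 17 years → 9 August 2023.

2023-08-09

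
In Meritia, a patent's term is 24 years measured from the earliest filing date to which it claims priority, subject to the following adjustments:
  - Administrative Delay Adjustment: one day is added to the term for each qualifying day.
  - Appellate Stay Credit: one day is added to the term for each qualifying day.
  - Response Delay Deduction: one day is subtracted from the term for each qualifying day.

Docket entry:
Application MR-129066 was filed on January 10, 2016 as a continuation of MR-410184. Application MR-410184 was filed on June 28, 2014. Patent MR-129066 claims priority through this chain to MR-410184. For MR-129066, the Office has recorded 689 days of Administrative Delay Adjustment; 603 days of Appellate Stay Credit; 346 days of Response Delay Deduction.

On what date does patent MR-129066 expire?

January 29, 2041

Earliest priority filing: 28 June 2014.
Base term: 28 June 2014 + 24 years → 28 June 2038.
Administrative Delay Adjustment: +689 days → 17 May 2040.
Appellate Stay Credit: +603 days → 10 January 2042.
Response Delay Deduction: −346 days → 29 January 2041.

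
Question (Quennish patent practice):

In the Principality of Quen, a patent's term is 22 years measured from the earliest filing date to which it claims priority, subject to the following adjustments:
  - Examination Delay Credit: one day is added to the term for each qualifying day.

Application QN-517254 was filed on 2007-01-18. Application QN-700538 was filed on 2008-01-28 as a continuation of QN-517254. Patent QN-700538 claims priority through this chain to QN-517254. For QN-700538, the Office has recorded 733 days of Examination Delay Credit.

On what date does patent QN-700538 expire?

Earliest priority filing: 18 January 2007.
Base term: 18 January 2007 + 22 years → 18 January 2029.
Examination Delay Credit: +733 days → 21 January 2031.

January 21, 2031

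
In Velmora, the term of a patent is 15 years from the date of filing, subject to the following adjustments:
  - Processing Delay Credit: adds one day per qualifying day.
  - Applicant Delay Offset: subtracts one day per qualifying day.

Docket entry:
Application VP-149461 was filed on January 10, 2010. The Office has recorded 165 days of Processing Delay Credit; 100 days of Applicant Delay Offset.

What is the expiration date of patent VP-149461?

Base term: filing date + 15 years → 10 January 2025.
Processing Delay Credit: +165 days → 24 June 2025.
Applicant Delay Offset: −100 days → 16 March 2025.

2025-03-16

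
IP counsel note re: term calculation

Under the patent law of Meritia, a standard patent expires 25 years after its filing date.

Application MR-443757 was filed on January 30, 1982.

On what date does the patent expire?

January 30, 2007

Filing date + 25 years → 30 January 2007.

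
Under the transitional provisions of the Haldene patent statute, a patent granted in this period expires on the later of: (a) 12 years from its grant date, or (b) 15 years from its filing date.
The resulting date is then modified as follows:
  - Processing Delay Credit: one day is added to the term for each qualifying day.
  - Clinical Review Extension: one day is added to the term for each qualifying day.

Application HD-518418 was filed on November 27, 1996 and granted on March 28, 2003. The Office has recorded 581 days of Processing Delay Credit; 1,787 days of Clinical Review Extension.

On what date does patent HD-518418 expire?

(a) grant + 12 years → 28 March 2015.
(b) filing + 15 years → 27 November 2011.
Later of the two: 28 March 2015.
Processing Delay Credit: +581 days → 29 October 2016.
Clinical Review Extension: +1787 days → 20 September 2021.

2021-09-20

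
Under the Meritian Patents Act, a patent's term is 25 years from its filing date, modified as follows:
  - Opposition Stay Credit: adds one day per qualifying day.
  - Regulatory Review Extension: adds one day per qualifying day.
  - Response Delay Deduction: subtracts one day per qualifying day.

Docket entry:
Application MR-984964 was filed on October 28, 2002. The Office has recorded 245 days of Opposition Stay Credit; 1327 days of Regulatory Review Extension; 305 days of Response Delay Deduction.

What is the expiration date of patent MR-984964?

Base term: filing date + 25 years → 28 October 2027.
Opposition Stay Credit: +245 days → 29 June 2028.
Regulatory Review Extension: +1327 days → 16 February 2032.
Response Delay Deduction: −305 days → 17 April 2031.

April 17, 2031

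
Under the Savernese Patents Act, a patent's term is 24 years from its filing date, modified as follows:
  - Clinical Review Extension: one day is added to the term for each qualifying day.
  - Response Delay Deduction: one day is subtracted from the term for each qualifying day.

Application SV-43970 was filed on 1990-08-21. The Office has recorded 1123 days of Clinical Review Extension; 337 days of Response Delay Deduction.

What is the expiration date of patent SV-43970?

2016-10-15

Base term: filing date + 24 years → 21 August 2014.
Clinical Review Extension: +1123 days → 17 September 2017.
Response Delay Deduction: −337 days → 15 October 2016.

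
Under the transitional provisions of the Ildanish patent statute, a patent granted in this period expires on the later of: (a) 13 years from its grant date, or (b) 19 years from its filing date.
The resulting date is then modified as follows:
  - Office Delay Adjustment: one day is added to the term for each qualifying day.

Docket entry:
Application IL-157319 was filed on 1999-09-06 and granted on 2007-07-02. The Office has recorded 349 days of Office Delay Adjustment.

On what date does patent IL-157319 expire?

(a) grant + 13 years → 2 July 2020.
(b) filing + 19 years → 6 September 2018.
Later of the two: 2 July 2020.
Office Delay Adjustment: +349 days → 16 June 2021.

2021-06-16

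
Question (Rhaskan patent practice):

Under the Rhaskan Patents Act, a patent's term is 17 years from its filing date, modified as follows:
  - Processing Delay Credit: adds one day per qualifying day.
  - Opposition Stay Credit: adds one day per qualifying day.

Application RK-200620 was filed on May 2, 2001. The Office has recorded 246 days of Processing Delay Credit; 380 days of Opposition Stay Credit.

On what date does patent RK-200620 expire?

Base term: filing date + 17 years → 2 May 2018.
Processing Delay Credit: +246 days → 3 January 2019.
Opposition Stay Credit: +380 days → 18 January 2020.

2020-01-18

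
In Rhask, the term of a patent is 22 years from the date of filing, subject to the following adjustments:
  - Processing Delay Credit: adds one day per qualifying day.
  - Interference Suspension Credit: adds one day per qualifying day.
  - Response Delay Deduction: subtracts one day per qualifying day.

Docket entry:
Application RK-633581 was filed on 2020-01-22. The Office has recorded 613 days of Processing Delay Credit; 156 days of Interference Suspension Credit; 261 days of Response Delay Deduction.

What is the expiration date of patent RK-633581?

Base term: filing date + 22 years → 22 January 2042.
Processing Delay Credit: +613 days → 27 September 2043.
Interference Suspension Credit: +156 days → 1 March 2044.
Response Delay Deduction: −261 days → 14 June 2043.

2043-06-14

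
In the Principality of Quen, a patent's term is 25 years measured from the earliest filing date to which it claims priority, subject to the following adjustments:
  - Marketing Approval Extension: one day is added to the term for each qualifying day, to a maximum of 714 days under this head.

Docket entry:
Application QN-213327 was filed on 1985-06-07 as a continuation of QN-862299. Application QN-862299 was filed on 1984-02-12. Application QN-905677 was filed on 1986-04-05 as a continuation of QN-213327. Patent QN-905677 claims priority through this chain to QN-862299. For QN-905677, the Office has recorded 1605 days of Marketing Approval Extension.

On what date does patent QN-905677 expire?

Earliest priority filing: 12 February 1984.
Base term: 12 February 1984 + 25 years → 12 February 2009.
Marketing Approval Extension: 1605 days claimed exceeds the 714-day cap, so +714 days → 27 January 2011.

January 27, 2011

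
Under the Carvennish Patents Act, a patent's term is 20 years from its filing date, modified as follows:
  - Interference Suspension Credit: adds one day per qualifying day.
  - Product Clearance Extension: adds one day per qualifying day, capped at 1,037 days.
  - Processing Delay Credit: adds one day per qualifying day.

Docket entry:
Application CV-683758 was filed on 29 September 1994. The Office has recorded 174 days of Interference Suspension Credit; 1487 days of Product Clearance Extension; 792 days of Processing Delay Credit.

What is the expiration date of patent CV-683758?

2020-03-24

Base term: filing date + 20 years → 29 September 2014.
Interference Suspension Credit: +174 days → 22 March 2015.
Product Clearance Extension: 1487 days claimed exceeds the 1037-day cap, so +1037 days → 22 January 2018.
Processing Delay Credit: +792 days → 24 March 2020.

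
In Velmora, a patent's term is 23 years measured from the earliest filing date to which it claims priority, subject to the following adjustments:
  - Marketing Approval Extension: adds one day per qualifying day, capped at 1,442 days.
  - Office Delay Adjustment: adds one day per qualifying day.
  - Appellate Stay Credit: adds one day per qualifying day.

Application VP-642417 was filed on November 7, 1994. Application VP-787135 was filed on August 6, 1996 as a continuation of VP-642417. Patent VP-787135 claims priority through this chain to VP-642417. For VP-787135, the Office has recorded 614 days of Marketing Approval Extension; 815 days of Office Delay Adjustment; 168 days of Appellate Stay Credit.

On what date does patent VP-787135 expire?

2022-03-23

Earliest priority filing: 7 November 1994.
Base term: 7 November 1994 + 23 years → 7 November 2017.
Marketing Approval Extension: 614 days (within the 1442-day cap) → +614 days → 14 July 2019.
Office Delay Adjustment: +815 days → 6 October 2021.
Appellate Stay Credit: +168 days → 23 March 2022.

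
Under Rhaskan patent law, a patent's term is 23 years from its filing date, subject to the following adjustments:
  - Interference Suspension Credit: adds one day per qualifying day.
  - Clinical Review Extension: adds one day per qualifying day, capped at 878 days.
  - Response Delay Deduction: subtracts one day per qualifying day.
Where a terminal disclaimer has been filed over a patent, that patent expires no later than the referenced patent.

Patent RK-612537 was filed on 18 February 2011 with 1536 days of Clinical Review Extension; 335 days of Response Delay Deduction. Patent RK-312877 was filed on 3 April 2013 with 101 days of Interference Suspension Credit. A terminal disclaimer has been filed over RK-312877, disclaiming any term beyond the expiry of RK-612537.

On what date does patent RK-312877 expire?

August 15, 2035

Natural term of RK-312877:
  Base: filing + 23 years → 3 April 2036.
  Interference Suspension Credit: +101 days → 13 July 2036.
Expiry of referenced patent RK-612537:
  Base: filing + 23 years → 18 February 2034.
  Clinical Review Extension: 1536 days claimed exceeds the 878-day cap, so +878 days → 15 July 2036.
  Response Delay Deduction: −335 days → 15 August 2035.
Terminal disclaimer: RK-312877 expires on the earlier of 13 July 2036 and 15 August 2035.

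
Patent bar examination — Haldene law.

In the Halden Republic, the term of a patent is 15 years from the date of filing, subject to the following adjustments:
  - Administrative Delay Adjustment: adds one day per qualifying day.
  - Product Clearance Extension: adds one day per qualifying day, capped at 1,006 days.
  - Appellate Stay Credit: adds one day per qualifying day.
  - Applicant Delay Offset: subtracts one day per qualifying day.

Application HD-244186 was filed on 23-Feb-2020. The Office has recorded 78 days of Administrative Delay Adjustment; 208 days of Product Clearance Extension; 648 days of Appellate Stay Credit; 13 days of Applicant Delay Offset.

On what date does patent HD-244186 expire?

September 1, 2037

Base term: filing date + 15 years → 23 February 2035.
Administrative Delay Adjustment: +78 days → 12 May 2035.
Product Clearance Extension: 208 days (within the 1006-day cap) → +208 days → 6 December 2035.
Appellate Stay Credit: +648 days → 14 September 2037.
Applicant Delay Offset: −13 days → 1 September 2037.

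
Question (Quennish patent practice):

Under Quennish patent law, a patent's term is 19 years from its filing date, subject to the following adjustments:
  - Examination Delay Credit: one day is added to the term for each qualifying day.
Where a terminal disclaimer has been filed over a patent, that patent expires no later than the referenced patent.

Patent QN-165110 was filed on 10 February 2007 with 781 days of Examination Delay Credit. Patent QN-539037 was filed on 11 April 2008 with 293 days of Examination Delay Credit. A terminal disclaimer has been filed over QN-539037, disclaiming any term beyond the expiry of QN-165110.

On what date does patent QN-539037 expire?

Natural term of QN-539037:
  Base: filing + 19 years → 11 April 2027.
  Examination Delay Credit: +293 days → 29 January 2028.
Expiry of referenced patent QN-165110:
  Base: filing + 19 years → 10 February 2026.
  Examination Delay Credit: +781 days → 1 April 2028.
Terminal disclaimer: QN-539037 expires on the earlier of 29 January 2028 and 1 April 2028.

2028-01-29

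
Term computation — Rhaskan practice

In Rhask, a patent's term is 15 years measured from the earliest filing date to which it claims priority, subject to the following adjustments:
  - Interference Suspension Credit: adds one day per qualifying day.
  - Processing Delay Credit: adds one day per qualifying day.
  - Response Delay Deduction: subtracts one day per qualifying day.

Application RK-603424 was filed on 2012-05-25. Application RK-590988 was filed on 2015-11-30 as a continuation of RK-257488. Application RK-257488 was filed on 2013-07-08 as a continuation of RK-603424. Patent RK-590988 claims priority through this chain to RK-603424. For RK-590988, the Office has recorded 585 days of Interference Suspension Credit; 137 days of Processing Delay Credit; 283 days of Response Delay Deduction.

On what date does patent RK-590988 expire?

Earliest priority filing: 25 May 2012.
Base term: 25 May 2012 + 15 years → 25 May 2027.
Interference Suspension Credit: +585 days → 30 December 2028.
Processing Delay Credit: +137 days → 16 May 2029.
Response Delay Deduction: −283 days → 6 August 2028.

August 6, 2028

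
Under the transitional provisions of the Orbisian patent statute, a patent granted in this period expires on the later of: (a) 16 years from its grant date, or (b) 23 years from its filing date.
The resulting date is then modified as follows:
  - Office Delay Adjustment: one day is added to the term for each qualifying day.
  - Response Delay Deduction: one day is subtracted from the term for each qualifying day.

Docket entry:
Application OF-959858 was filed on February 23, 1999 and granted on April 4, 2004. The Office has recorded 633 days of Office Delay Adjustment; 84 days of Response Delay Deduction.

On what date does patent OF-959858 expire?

2023-08-26

(a) grant + 16 years → 4 April 2020.
(b) filing + 23 years → 23 February 2022.
Later of the two: 23 February 2022.
Office Delay Adjustment: +633 days → 18 November 2023.
Response Delay Deduction: −84 days → 26 August 2023.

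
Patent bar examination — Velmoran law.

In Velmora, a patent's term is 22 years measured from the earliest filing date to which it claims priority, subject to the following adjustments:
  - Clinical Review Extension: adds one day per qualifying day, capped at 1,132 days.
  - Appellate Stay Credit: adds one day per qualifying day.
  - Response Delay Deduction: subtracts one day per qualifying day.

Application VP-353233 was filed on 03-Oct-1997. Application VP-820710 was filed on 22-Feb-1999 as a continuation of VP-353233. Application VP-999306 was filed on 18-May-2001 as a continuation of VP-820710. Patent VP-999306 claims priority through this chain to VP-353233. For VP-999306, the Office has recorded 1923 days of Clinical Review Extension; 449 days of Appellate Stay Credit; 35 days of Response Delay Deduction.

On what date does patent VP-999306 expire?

December 27, 2023

Earliest priority filing: 3 October 1997.
Base term: 3 October 1997 + 22 years → 3 October 2019.
Clinical Review Extension: 1923 days claimed exceeds the 1132-day cap, so +1132 days → 8 November 2022.
Appellate Stay Credit: +449 days → 31 January 2024.
Response Delay Deduction: −35 days → 27 December 2023.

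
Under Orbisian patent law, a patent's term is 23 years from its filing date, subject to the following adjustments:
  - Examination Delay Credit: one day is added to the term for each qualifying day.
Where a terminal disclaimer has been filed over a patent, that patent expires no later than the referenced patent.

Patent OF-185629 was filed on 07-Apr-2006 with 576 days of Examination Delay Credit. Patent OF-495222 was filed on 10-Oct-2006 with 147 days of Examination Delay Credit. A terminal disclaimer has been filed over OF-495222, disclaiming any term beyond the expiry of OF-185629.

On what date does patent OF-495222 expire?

March 6, 2030

Natural term of OF-495222:
  Base: filing + 23 years → 10 October 2029.
  Examination Delay Credit: +147 days → 6 March 2030.
Expiry of referenced patent OF-185629:
  Base: filing + 23 years → 7 April 2029.
  Examination Delay Credit: +576 days → 4 November 2030.
Terminal disclaimer: OF-495222 expires on the earlier of 6 March 2030 and 4 November 2030.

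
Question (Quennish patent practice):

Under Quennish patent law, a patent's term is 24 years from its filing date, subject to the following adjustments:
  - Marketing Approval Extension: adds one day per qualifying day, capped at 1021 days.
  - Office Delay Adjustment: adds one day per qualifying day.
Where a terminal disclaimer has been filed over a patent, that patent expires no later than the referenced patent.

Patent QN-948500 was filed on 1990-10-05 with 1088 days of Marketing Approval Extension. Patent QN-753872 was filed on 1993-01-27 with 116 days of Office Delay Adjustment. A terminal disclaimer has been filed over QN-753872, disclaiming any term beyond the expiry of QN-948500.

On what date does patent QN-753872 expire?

2017-05-23

Natural term of QN-753872:
  Base: filing + 24 years → 27 January 2017.
  Office Delay Adjustment: +116 days → 23 May 2017.
Expiry of referenced patent QN-948500:
  Base: filing + 24 years → 5 October 2014.
  Marketing Approval Extension: 1088 days claimed exceeds the 1021-day cap, so +1021 days → 22 July 2017.
Terminal disclaimer: QN-753872 expires on the earlier of 23 May 2017 and 22 July 2017.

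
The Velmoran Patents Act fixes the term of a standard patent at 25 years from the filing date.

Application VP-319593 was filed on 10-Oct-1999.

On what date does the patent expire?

October 10, 2024

Filing date + 25 years → 10 October 2024.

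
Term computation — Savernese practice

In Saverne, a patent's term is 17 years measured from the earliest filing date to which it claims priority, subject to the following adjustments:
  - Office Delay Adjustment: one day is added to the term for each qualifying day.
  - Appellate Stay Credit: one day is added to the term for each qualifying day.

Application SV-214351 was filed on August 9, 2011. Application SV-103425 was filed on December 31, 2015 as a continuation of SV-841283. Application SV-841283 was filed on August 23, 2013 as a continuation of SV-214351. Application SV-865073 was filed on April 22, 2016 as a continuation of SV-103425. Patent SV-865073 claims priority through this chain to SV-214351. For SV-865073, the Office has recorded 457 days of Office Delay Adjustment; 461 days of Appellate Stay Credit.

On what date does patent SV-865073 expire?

Earliest priority filing: 9 August 2011.
Base term: 9 August 2011 + 17 years → 9 August 2028.
Office Delay Adjustment: +457 days → 9 November 2029.
Appellate Stay Credit: +461 days → 13 February 2031.

February 13, 2031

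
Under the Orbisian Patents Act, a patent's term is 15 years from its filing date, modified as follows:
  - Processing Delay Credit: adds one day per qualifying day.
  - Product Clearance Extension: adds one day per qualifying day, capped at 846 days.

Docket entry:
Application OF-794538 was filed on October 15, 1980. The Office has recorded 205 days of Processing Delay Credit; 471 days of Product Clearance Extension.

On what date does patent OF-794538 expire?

1997-08-21

Base term: filing date + 15 years → 15 October 1995.
Processing Delay Credit: +205 days → 7 May 1996.
Product Clearance Extension: 471 days (within the 846-day cap) → +471 days → 21 August 1997.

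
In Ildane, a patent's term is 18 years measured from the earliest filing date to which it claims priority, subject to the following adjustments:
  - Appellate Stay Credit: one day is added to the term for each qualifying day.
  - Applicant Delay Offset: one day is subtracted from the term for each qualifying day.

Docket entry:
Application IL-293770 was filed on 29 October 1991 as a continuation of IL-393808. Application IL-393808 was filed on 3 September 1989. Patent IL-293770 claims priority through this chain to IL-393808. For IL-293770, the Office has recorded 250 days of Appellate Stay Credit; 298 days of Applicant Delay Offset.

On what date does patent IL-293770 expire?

2007-07-17

Earliest priority filing: 3 September 1989.
Base term: 3 September 1989 + 18 years → 3 September 2007.
Appellate Stay Credit: +250 days → 10 May 2008.
Applicant Delay Offset: −298 days → 17 July 2007.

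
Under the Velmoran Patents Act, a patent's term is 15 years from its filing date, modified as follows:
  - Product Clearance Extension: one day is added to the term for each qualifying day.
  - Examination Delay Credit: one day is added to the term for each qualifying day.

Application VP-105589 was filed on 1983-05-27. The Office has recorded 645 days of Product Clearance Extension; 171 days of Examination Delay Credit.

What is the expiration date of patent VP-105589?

Base term: filing date + 15 years → 27 May 1998.
Product Clearance Extension: +645 days → 2 March 2000.
Examination Delay Credit: +171 days → 20 August 2000.

August 20, 2000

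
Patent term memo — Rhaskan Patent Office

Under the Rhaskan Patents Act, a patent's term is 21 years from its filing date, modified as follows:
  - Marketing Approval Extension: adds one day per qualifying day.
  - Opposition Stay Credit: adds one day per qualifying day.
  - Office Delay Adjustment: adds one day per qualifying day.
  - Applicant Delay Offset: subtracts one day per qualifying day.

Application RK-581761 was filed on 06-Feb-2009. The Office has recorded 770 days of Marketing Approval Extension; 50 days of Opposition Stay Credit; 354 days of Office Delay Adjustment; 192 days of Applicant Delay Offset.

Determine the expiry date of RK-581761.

Base term: filing date + 21 years → 6 February 2030.
Marketing Approval Extension: +770 days → 17 March 2032.
Opposition Stay Credit: +50 days → 6 May 2032.
Office Delay Adjustment: +354 days → 25 April 2033.
Applicant Delay Offset: −192 days → 15 October 2032.

2032-10-15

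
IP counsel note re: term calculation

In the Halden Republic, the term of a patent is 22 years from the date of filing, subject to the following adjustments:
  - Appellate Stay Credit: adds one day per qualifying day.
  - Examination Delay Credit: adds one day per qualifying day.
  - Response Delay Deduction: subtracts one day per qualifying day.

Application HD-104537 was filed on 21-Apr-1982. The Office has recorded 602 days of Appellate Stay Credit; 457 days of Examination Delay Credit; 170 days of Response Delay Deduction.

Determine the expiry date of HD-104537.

Base term: filing date + 22 years → 21 April 2004.
Appellate Stay Credit: +602 days → 14 December 2005.
Examination Delay Credit: +457 days → 16 March 2007.
Response Delay Deduction: −170 days → 27 September 2006.

September 27, 2006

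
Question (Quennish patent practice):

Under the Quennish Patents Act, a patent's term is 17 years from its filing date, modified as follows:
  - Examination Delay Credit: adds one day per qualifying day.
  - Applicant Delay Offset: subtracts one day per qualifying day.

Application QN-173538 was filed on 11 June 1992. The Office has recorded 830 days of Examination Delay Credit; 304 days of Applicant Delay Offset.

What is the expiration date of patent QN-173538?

2010-11-19

Base term: filing date + 17 years → 11 June 2009.
Examination Delay Credit: +830 days → 19 September 2011.
Applicant Delay Offset: −304 days → 19 November 2010.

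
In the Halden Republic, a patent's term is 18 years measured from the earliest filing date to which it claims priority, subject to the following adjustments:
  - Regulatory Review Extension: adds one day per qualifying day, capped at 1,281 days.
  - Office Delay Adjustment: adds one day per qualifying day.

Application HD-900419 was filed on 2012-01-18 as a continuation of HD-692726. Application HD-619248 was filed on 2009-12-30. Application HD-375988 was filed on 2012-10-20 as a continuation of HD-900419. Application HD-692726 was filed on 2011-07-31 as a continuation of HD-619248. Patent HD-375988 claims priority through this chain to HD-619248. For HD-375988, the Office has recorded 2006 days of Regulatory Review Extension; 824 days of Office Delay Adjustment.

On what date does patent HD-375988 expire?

Earliest priority filing: 30 December 2009.
Base term: 30 December 2009 + 18 years → 30 December 2027.
Regulatory Review Extension: 2006 days claimed exceeds the 1281-day cap, so +1281 days → 3 July 2031.
Office Delay Adjustment: +824 days → 4 October 2033.

2033-10-04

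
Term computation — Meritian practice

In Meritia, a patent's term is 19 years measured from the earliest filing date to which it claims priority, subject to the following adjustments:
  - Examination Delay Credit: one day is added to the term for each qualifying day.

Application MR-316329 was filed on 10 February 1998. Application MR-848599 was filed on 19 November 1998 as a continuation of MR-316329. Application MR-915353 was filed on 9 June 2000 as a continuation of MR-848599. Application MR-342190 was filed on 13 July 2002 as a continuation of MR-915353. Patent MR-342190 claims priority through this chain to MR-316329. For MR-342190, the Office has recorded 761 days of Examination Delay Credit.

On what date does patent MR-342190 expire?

2019-03-13

Earliest priority filing: 10 February 1998.
Base term: 10 February 1998 + 19 years → 10 February 2017.
Examination Delay Credit: +761 days → 13 March 2019.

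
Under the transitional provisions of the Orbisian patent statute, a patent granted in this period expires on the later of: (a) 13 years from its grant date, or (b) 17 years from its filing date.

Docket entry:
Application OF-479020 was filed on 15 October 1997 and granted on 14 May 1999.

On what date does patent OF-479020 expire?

October 15, 2014

(a) grant + 13 years → 14 May 2012.
(b) filing + 17 years → 15 October 2014.
Later of the two: 15 October 2014.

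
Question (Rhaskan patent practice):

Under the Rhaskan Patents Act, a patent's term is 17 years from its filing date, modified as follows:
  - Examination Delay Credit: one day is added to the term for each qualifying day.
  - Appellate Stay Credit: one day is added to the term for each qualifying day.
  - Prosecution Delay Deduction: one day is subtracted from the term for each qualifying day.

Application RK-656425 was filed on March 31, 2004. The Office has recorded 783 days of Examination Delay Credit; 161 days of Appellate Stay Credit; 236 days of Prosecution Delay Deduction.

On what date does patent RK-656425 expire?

Base term: filing date + 17 years → 31 March 2021.
Examination Delay Credit: +783 days → 23 May 2023.
Appellate Stay Credit: +161 days → 31 October 2023.
Prosecution Delay Deduction: −236 days → 9 March 2023.

2023-03-09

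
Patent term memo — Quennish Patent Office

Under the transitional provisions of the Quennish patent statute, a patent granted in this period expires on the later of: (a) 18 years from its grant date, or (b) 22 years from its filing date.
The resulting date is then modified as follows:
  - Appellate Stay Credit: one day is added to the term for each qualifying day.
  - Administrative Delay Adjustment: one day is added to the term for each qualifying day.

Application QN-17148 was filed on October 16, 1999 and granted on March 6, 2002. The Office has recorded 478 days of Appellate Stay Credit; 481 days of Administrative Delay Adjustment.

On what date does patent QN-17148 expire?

(a) grant + 18 years → 6 March 2020.
(b) filing + 22 years → 16 October 2021.
Later of the two: 16 October 2021.
Appellate Stay Credit: +478 days → 6 February 2023.
Administrative Delay Adjustment: +481 days → 1 June 2024.

June 1, 2024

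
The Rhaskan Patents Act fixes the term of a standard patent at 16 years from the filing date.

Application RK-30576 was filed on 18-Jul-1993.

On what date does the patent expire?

2009-07-18

Filing date + 16 years → 18 July 2009.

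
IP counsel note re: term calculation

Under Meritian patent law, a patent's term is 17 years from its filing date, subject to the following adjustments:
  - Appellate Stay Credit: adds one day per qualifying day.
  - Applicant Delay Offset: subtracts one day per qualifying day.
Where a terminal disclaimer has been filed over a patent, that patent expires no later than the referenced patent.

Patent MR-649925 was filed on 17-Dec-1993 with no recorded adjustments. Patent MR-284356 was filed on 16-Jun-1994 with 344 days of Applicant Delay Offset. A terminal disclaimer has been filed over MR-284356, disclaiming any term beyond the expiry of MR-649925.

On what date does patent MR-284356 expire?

Natural term of MR-284356:
  Base: filing + 17 years → 16 June 2011.
  Applicant Delay Offset: −344 days → 7 July 2010.
Expiry of referenced patent MR-649925:
  Base: filing + 17 years → 17 December 2010.
Terminal disclaimer: MR-284356 expires on the earlier of 7 July 2010 and 17 December 2010.

2010-07-07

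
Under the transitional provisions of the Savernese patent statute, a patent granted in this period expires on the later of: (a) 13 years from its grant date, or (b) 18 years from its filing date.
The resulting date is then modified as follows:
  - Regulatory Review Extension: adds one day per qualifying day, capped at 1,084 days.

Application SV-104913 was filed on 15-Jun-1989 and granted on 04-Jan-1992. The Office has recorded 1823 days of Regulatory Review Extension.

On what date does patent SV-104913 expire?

2010-06-03

(a) grant + 13 years → 4 January 2005.
(b) filing + 18 years → 15 June 2007.
Later of the two: 15 June 2007.
Regulatory Review Extension: 1823 days claimed exceeds the 1084-day cap, so +1084 days → 3 June 2010.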